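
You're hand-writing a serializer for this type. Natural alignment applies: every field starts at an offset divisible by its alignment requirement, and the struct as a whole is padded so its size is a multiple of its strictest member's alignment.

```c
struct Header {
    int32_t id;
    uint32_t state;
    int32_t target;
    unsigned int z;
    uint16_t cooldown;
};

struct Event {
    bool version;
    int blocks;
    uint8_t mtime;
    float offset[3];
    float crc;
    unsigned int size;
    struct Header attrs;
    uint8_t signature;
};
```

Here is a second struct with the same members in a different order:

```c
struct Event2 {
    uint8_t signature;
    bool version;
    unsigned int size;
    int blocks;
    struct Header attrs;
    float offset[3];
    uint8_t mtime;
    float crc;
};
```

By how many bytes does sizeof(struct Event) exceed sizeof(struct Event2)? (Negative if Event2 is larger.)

Header: @0: id [4B, align 4] → 4; @4: state [4B, align 4] → 8; @8: target [4B, align 4] → 12; @12: z [4B, align 4] → 16; @16: cooldown [2B, align 2] → 18; +2 tail pad (align 4); size 20, align 4
@0: version [1B, align 1] → 1
+3 pad (align 4)
@4: blocks [4B, align 4] → 8
@8: mtime [1B, align 1] → 9
+3 pad (align 4)
@12: offset [12B, align 4] → 24
@24: crc [4B, align 4] → 28
@28: size [4B, align 4] → 32
@32: attrs [20B, align 4] → 52
@52: signature [1B, align 1] → 53
+3 tail pad (align 4)
size 56, align 4
— Event2 —
@0: signature [1B, align 1] → 1
@1: version [1B, align 1] → 2
+2 pad (align 4)
@4: size [4B, align 4] → 8
@8: blocks [4B, align 4] → 12
@12: attrs [20B, align 4] → 32
@32: offset [12B, align 4] → 44
@44: mtime [1B, align 1] → 45
+3 pad (align 4)
@48: crc [4B, align 4] → 52
size 52, align 4
56 − 52 = 4

4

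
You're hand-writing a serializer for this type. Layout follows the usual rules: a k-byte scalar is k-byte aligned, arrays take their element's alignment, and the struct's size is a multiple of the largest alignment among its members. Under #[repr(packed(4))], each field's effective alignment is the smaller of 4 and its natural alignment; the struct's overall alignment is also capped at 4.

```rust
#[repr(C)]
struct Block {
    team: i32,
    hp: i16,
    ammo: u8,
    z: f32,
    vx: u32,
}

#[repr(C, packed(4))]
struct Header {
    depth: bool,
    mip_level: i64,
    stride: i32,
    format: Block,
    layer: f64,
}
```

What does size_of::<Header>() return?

Block: @0: team [4B, align 4] → 4; @4: hp [2B, align 2] → 6; @6: ammo [1B, align 1] → 7; +1 pad (align 4); @8: z [4B, align 4] → 12; @12: vx [4B, align 4] → 16; size 16, align 4
@0: depth [1B, align 1] → 1
+3 pad (align 4)
@4: mip_level [8B, align 4] → 12
@12: stride [4B, align 4] → 16
@16: format [16B, align 4] → 32
@32: layer [8B, align 4] → 40
size 40, align 4

40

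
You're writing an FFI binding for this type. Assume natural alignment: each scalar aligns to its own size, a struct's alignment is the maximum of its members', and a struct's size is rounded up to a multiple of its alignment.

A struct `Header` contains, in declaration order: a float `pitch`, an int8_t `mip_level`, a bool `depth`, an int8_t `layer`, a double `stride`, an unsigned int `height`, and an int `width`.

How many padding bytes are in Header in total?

1

pitch at 0 (size 4, align 4) → ends 4
mip_level at 4 (size 1, align 1) → ends 5
depth at 5 (size 1, align 1) → ends 6
layer at 6 (size 1, align 1) → ends 7
pad 1 to align 8 for stride
stride at 8 (size 8, align 8) → ends 16
height at 16 (size 4, align 4) → ends 20
width at 20 (size 4, align 4) → ends 24
total 24 bytes, alignment 8
data bytes 23, size 24 → padding 1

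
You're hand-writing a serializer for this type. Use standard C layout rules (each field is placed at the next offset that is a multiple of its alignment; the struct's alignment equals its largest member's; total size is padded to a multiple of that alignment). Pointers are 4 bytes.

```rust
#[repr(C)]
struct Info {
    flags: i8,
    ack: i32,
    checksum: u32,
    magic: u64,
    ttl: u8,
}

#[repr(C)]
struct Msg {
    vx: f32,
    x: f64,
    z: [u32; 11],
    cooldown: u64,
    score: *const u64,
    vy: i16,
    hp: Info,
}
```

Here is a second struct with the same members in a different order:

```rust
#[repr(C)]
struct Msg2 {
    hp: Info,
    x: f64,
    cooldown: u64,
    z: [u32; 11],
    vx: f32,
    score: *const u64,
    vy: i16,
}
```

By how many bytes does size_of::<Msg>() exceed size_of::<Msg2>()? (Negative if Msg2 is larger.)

8

Info: @0: flags [1B, align 1] → 1; +3 pad (align 4); @4: ack [4B, align 4] → 8; @8: checksum [4B, align 4] → 12; +4 pad (align 8); @16: magic [8B, align 8] → 24; @24: ttl [1B, align 1] → 25; +7 tail pad (align 8); size 32, align 8
@0: vx [4B, align 4] → 4
+4 pad (align 8)
@8: x [8B, align 8] → 16
@16: z [44B, align 4] → 60
+4 pad (align 8)
@64: cooldown [8B, align 8] → 72
@72: score [4B, align 4] → 76
@76: vy [2B, align 2] → 78
+2 pad (align 8)
@80: hp [32B, align 8] → 112
size 112, align 8
— Msg2 —
@0: hp [32B, align 8] → 32
@32: x [8B, align 8] → 40
@40: cooldown [8B, align 8] → 48
@48: z [44B, align 4] → 92
@92: vx [4B, align 4] → 96
@96: score [4B, align 4] → 100
@100: vy [2B, align 2] → 102
+2 tail pad (align 8)
size 104, align 8
112 − 104 = 8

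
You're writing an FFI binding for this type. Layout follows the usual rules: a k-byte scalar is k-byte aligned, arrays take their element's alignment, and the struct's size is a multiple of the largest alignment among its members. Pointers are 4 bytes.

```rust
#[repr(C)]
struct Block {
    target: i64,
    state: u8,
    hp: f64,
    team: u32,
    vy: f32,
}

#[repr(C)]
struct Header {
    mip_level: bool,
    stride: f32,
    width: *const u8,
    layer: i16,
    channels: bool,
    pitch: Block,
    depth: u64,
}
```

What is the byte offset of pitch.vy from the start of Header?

Block: @0: target [8B, align 8] → 8; @8: state [1B, align 1] → 9; +7 pad (align 8); @16: hp [8B, align 8] → 24; @24: team [4B, align 4] → 28; @28: vy [4B, align 4] → 32; size 32, align 8
@0: mip_level [1B, align 1] → 1
+3 pad (align 4)
@4: stride [4B, align 4] → 8
@8: width [4B, align 4] → 12
@12: layer [2B, align 2] → 14
@14: channels [1B, align 1] → 15
+1 pad (align 8)
@16: pitch [32B, align 8] → 48
within Block: vy at 28
16 + 28 = 44

44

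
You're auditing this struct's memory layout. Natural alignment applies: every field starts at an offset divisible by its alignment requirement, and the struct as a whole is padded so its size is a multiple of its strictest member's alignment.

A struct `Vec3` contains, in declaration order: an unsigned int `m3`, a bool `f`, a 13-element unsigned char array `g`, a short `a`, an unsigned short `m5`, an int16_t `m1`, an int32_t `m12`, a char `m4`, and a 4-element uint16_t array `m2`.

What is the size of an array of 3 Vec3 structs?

@0: m3 [4B, align 4] → 4
@4: f [1B, align 1] → 5
@5: g [13B, align 1] → 18
@18: a [2B, align 2] → 20
@20: m5 [2B, align 2] → 22
@22: m1 [2B, align 2] → 24
@24: m12 [4B, align 4] → 28
@28: m4 [1B, align 1] → 29
+1 pad (align 2)
@30: m2 [8B, align 2] → 38
+2 tail pad (align 4)
size 40, align 4
array of 3: 3 × 40 = 120

120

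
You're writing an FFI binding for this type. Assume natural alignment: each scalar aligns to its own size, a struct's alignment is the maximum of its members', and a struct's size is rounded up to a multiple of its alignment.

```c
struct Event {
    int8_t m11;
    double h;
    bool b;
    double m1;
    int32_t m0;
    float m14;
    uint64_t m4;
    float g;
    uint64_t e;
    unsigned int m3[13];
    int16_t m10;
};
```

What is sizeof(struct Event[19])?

@0: m11 [1B, align 1] → 1
+7 pad (align 8)
@8: h [8B, align 8] → 16
@16: b [1B, align 1] → 17
+7 pad (align 8)
@24: m1 [8B, align 8] → 32
@32: m0 [4B, align 4] → 36
@36: m14 [4B, align 4] → 40
@40: m4 [8B, align 8] → 48
@48: g [4B, align 4] → 52
+4 pad (align 8)
@56: e [8B, align 8] → 64
@64: m3 [52B, align 4] → 116
@116: m10 [2B, align 2] → 118
+2 tail pad (align 8)
size 120, align 8
array of 19: 19 × 120 = 2280

2280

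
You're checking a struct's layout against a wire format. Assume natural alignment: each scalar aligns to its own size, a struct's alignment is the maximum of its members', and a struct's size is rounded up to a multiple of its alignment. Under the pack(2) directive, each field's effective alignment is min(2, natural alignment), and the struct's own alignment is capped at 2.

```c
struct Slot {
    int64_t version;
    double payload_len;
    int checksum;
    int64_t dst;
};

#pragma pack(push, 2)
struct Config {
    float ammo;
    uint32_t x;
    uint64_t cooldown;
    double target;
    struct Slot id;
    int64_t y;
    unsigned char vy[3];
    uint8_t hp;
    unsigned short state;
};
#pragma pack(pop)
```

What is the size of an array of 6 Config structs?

420

Slot: @0: version [8B, align 8] → 8; @8: payload_len [8B, align 8] → 16; @16: checksum [4B, align 4] → 20; +4 pad (align 8); @24: dst [8B, align 8] → 32; size 32, align 8
@0: ammo [4B, align 2] → 4
@4: x [4B, align 2] → 8
@8: cooldown [8B, align 2] → 16
@16: target [8B, align 2] → 24
@24: id [32B, align 2] → 56
@56: y [8B, align 2] → 64
@64: vy [3B, align 1] → 67
@67: hp [1B, align 1] → 68
@68: state [2B, align 2] → 70
size 70, align 2
array of 6: 6 × 70 = 420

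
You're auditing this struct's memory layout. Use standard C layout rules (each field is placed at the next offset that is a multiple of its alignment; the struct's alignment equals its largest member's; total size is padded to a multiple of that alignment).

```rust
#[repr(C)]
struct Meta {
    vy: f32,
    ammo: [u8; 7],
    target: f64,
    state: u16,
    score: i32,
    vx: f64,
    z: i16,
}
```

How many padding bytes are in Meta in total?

vy at 0 (size 4, align 4) → ends 4
ammo at 4 (size 7, align 1) → ends 11
pad 5 to align 8 for target
target at 16 (size 8, align 8) → ends 24
state at 24 (size 2, align 2) → ends 26
pad 2 to align 4 for score
score at 28 (size 4, align 4) → ends 32
vx at 32 (size 8, align 8) → ends 40
z at 40 (size 2, align 2) → ends 42
tail pad 6 to reach multiple of 8
total 48 bytes, alignment 8
data bytes 35, size 48 → padding 13

13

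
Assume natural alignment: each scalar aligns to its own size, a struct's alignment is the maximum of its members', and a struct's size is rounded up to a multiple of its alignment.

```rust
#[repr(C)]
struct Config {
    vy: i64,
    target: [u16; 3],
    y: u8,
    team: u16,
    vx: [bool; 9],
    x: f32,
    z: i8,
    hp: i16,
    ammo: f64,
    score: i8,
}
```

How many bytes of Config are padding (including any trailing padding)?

@0: vy [8B, align 8] → 8
@8: target [6B, align 2] → 14
@14: y [1B, align 1] → 15
+1 pad (align 2)
@16: team [2B, align 2] → 18
@18: vx [9B, align 1] → 27
+1 pad (align 4)
@28: x [4B, align 4] → 32
@32: z [1B, align 1] → 33
+1 pad (align 2)
@34: hp [2B, align 2] → 36
+4 pad (align 8)
@40: ammo [8B, align 8] → 48
@48: score [1B, align 1] → 49
+7 tail pad (align 8)
size 56, align 8
data bytes 42, size 56 → padding 14

14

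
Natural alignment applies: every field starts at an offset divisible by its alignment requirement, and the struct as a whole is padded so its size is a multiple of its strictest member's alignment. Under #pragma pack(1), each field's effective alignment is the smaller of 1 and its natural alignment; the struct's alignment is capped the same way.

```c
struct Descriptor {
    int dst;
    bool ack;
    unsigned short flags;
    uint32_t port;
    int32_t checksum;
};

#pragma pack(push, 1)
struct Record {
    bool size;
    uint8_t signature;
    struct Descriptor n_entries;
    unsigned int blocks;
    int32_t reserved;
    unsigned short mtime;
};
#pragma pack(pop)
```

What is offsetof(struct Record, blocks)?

Descriptor: @0: dst [4B, align 4] → 4; @4: ack [1B, align 1] → 5; +1 pad (align 2); @6: flags [2B, align 2] → 8; @8: port [4B, align 4] → 12; @12: checksum [4B, align 4] → 16; size 16, align 4
@0: size [1B, align 1] → 1
@1: signature [1B, align 1] → 2
@2: n_entries [16B, align 1] → 18
@18: blocks [4B, align 1] → 22

18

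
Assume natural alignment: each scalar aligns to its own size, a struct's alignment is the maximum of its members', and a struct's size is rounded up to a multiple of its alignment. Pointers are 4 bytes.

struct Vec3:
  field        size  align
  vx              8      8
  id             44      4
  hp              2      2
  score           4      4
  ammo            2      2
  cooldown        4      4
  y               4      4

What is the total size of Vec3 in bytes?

72 bytes

@0: vx [8B, align 8] → 8
@8: id [44B, align 4] → 52
@52: hp [2B, align 2] → 54
+2 pad (align 4)
@56: score [4B, align 4] → 60
@60: ammo [2B, align 2] → 62
+2 pad (align 4)
@64: cooldown [4B, align 4] → 68
@68: y [4B, align 4] → 72
size 72, align 8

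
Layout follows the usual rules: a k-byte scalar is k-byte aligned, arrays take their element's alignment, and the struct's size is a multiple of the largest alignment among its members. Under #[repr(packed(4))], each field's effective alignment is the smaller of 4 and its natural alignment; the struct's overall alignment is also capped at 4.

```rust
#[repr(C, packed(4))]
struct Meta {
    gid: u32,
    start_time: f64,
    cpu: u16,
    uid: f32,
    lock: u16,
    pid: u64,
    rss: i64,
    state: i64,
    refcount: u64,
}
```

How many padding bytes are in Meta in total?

4

0..4  gid  (4B, 4-aligned)
4..12  start_time  (8B, 4-aligned)
12..14  cpu  (2B, 2-aligned)
14..16  -- padding (2B)
16..20  uid  (4B, 4-aligned)
20..22  lock  (2B, 2-aligned)
22..24  -- padding (2B)
24..32  pid  (8B, 4-aligned)
32..40  rss  (8B, 4-aligned)
40..48  state  (8B, 4-aligned)
48..56  refcount  (8B, 4-aligned)
sizeof = 56, alignof = 4
data bytes 52, size 56 → padding 4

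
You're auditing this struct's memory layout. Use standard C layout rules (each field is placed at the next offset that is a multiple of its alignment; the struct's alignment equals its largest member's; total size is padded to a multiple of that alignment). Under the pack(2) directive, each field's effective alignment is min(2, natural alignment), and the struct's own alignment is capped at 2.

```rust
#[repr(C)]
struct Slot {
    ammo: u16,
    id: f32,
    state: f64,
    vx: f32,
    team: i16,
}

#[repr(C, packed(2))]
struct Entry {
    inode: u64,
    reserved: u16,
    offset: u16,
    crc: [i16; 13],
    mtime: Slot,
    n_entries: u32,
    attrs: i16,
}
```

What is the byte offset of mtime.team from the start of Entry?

58

Slot: 0..2  ammo  (2B, 2-aligned); 2..4  -- padding (2B); 4..8  id  (4B, 4-aligned); 8..16  state  (8B, 8-aligned); 16..20  vx  (4B, 4-aligned); 20..22  team  (2B, 2-aligned); 22..24  -- tail padding (2B); sizeof = 24, alignof = 8
0..8  inode  (8B, 2-aligned)
8..10  reserved  (2B, 2-aligned)
10..12  offset  (2B, 2-aligned)
12..38  crc  (26B, 2-aligned)
38..62  mtime  (24B, 2-aligned)
within Slot: team at 20
38 + 20 = 58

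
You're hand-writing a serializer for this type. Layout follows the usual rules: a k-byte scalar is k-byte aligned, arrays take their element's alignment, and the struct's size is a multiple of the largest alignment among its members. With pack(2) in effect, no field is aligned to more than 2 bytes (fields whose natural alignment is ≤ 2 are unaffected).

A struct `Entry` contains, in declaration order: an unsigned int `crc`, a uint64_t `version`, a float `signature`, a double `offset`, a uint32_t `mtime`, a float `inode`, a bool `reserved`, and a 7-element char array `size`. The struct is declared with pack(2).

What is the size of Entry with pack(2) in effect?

40

@0: crc [4B, align 2] → 4
@4: version [8B, align 2] → 12
@12: signature [4B, align 2] → 16
@16: offset [8B, align 2] → 24
@24: mtime [4B, align 2] → 28
@28: inode [4B, align 2] → 32
@32: reserved [1B, align 1] → 33
@33: size [7B, align 1] → 40
size 40, align 2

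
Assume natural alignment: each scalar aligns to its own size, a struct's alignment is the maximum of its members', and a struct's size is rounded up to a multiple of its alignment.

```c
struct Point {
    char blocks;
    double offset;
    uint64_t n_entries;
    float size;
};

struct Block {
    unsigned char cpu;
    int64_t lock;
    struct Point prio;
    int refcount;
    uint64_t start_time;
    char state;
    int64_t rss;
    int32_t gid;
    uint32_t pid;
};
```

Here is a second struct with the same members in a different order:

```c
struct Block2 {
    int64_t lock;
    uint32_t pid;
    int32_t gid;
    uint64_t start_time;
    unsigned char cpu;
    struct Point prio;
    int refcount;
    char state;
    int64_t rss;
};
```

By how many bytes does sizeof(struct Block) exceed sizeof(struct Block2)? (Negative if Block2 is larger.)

Point: 0..1  blocks  (1B, 1-aligned); 1..8  -- padding (7B); 8..16  offset  (8B, 8-aligned); 16..24  n_entries  (8B, 8-aligned); 24..28  size  (4B, 4-aligned); 28..32  -- tail padding (4B); sizeof = 32, alignof = 8
0..1  cpu  (1B, 1-aligned)
1..8  -- padding (7B)
8..16  lock  (8B, 8-aligned)
16..48  prio  (32B, 8-aligned)
48..52  refcount  (4B, 4-aligned)
52..56  -- padding (4B)
56..64  start_time  (8B, 8-aligned)
64..65  state  (1B, 1-aligned)
65..72  -- padding (7B)
72..80  rss  (8B, 8-aligned)
80..84  gid  (4B, 4-aligned)
84..88  pid  (4B, 4-aligned)
sizeof = 88, alignof = 8
— Block2 —
0..8  lock  (8B, 8-aligned)
8..12  pid  (4B, 4-aligned)
12..16  gid  (4B, 4-aligned)
16..24  start_time  (8B, 8-aligned)
24..25  cpu  (1B, 1-aligned)
25..32  -- padding (7B)
32..64  prio  (32B, 8-aligned)
64..68  refcount  (4B, 4-aligned)
68..69  state  (1B, 1-aligned)
69..72  -- padding (3B)
72..80  rss  (8B, 8-aligned)
sizeof = 80, alignof = 8
88 − 80 = 8

8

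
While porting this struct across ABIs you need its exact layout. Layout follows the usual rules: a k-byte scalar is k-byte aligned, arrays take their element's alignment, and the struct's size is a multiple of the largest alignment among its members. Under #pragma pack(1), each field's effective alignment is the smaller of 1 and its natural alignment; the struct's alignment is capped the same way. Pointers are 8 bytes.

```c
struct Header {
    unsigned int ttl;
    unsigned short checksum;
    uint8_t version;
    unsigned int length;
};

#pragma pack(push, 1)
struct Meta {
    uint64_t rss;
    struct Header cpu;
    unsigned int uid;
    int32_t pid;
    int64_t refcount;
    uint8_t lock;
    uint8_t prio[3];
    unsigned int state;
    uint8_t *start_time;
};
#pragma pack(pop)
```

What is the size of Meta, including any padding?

Header: ttl at 0 (size 4, align 4) → ends 4; checksum at 4 (size 2, align 2) → ends 6; version at 6 (size 1, align 1) → ends 7; pad 1 to align 4 for length; length at 8 (size 4, align 4) → ends 12; total 12 bytes, alignment 4
rss at 0 (size 8, align 1) → ends 8
cpu at 8 (size 12, align 1) → ends 20
uid at 20 (size 4, align 1) → ends 24
pid at 24 (size 4, align 1) → ends 28
refcount at 28 (size 8, align 1) → ends 36
lock at 36 (size 1, align 1) → ends 37
prio at 37 (size 3, align 1) → ends 40
state at 40 (size 4, align 1) → ends 44
start_time at 44 (size 8, align 1) → ends 52
total 52 bytes, alignment 1

52 bytes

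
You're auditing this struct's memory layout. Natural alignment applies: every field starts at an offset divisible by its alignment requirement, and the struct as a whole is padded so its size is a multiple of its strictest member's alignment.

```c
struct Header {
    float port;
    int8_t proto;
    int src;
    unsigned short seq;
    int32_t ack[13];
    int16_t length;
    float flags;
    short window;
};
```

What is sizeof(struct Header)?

80

@0: port [4B, align 4] → 4
@4: proto [1B, align 1] → 5
+3 pad (align 4)
@8: src [4B, align 4] → 12
@12: seq [2B, align 2] → 14
+2 pad (align 4)
@16: ack [52B, align 4] → 68
@68: length [2B, align 2] → 70
+2 pad (align 4)
@72: flags [4B, align 4] → 76
@76: window [2B, align 2] → 78
+2 tail pad (align 4)
size 80, align 4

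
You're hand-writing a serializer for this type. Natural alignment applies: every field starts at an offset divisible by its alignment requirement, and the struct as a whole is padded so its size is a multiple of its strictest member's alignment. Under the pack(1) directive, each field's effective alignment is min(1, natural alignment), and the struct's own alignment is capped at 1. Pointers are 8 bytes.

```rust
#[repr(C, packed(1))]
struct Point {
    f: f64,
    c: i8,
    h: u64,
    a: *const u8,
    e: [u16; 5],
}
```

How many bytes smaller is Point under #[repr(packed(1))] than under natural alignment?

13

natural layout:
  f at 0 (size 8, align 8) → ends 8
  c at 8 (size 1, align 1) → ends 9
  pad 7 to align 8 for h
  h at 16 (size 8, align 8) → ends 24
  a at 24 (size 8, align 8) → ends 32
  e at 32 (size 10, align 2) → ends 42
  tail pad 6 to reach multiple of 8
  total 48 bytes, alignment 8
packed(1) layout:
  f at 0 (size 8, align 1) → ends 8
  c at 8 (size 1, align 1) → ends 9
  h at 9 (size 8, align 1) → ends 17
  a at 17 (size 8, align 1) → ends 25
  e at 25 (size 10, align 1) → ends 35
  total 35 bytes, alignment 1
48 − 35 = 13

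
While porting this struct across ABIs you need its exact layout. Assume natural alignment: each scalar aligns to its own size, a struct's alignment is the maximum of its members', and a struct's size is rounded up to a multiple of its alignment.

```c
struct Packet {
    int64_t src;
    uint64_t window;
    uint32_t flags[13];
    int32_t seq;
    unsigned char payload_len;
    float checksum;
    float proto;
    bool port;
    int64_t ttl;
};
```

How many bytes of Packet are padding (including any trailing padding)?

src at 0 (size 8, align 8) → ends 8
window at 8 (size 8, align 8) → ends 16
flags at 16 (size 52, align 4) → ends 68
seq at 68 (size 4, align 4) → ends 72
payload_len at 72 (size 1, align 1) → ends 73
pad 3 to align 4 for checksum
checksum at 76 (size 4, align 4) → ends 80
proto at 80 (size 4, align 4) → ends 84
port at 84 (size 1, align 1) → ends 85
pad 3 to align 8 for ttl
ttl at 88 (size 8, align 8) → ends 96
total 96 bytes, alignment 8
data bytes 90, size 96 → padding 6

6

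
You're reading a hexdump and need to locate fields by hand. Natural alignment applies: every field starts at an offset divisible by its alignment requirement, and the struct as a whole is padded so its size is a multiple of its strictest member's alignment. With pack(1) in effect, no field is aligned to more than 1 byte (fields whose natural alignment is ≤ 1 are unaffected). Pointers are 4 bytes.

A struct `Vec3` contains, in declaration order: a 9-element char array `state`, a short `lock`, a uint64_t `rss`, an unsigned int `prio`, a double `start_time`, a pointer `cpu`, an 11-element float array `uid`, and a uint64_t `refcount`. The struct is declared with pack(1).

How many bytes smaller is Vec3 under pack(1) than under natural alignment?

natural layout:
  state at 0 (size 9, align 1) → ends 9
  pad 1 to align 2 for lock
  lock at 10 (size 2, align 2) → ends 12
  pad 4 to align 8 for rss
  rss at 16 (size 8, align 8) → ends 24
  prio at 24 (size 4, align 4) → ends 28
  pad 4 to align 8 for start_time
  start_time at 32 (size 8, align 8) → ends 40
  cpu at 40 (size 4, align 4) → ends 44
  uid at 44 (size 44, align 4) → ends 88
  refcount at 88 (size 8, align 8) → ends 96
  total 96 bytes, alignment 8
packed(1) layout:
  state at 0 (size 9, align 1) → ends 9
  lock at 9 (size 2, align 1) → ends 11
  rss at 11 (size 8, align 1) → ends 19
  prio at 19 (size 4, align 1) → ends 23
  start_time at 23 (size 8, align 1) → ends 31
  cpu at 31 (size 4, align 1) → ends 35
  uid at 35 (size 44, align 1) → ends 79
  refcount at 79 (size 8, align 1) → ends 87
  total 87 bytes, alignment 1
96 − 87 = 9

9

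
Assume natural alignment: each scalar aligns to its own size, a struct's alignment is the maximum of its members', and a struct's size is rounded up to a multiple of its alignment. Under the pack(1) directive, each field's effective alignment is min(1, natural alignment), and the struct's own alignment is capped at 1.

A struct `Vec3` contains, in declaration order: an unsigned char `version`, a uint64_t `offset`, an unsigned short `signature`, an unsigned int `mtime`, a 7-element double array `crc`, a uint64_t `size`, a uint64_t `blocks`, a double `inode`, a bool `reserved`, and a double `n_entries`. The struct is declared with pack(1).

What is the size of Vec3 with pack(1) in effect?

104

0..1  version  (1B, 1-aligned)
1..9  offset  (8B, 1-aligned)
9..11  signature  (2B, 1-aligned)
11..15  mtime  (4B, 1-aligned)
15..71  crc  (56B, 1-aligned)
71..79  size  (8B, 1-aligned)
79..87  blocks  (8B, 1-aligned)
87..95  inode  (8B, 1-aligned)
95..96  reserved  (1B, 1-aligned)
96..104  n_entries  (8B, 1-aligned)
sizeof = 104, alignof = 1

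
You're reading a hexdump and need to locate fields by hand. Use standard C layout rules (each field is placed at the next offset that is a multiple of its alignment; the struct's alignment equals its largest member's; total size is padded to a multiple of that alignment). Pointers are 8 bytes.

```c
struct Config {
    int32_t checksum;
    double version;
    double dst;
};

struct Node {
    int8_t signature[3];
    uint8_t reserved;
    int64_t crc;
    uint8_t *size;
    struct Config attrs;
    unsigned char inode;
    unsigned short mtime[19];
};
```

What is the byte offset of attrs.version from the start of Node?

32

Config: @0: checksum [4B, align 4] → 4; +4 pad (align 8); @8: version [8B, align 8] → 16; @16: dst [8B, align 8] → 24; size 24, align 8
@0: signature [3B, align 1] → 3
@3: reserved [1B, align 1] → 4
+4 pad (align 8)
@8: crc [8B, align 8] → 16
@16: size [8B, align 8] → 24
@24: attrs [24B, align 8] → 48
within Config: version at 8
24 + 8 = 32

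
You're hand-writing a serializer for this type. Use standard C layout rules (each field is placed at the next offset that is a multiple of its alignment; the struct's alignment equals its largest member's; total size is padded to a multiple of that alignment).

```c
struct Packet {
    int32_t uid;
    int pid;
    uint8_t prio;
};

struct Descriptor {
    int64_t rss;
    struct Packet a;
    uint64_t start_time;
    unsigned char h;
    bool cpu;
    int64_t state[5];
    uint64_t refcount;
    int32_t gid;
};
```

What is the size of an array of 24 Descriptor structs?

2304

Packet: 0..4  uid  (4B, 4-aligned); 4..8  pid  (4B, 4-aligned); 8..9  prio  (1B, 1-aligned); 9..12  -- tail padding (3B); sizeof = 12, alignof = 4
0..8  rss  (8B, 8-aligned)
8..20  a  (12B, 4-aligned)
20..24  -- padding (4B)
24..32  start_time  (8B, 8-aligned)
32..33  h  (1B, 1-aligned)
33..34  cpu  (1B, 1-aligned)
34..40  -- padding (6B)
40..80  state  (40B, 8-aligned)
80..88  refcount  (8B, 8-aligned)
88..92  gid  (4B, 4-aligned)
92..96  -- tail padding (4B)
sizeof = 96, alignof = 8
array of 24: 24 × 96 = 2304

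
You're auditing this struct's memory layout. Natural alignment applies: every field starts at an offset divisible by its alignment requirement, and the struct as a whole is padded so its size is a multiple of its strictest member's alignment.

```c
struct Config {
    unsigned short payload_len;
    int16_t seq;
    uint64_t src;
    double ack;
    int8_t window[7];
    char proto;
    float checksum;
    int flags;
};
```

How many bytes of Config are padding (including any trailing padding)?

4

@0: payload_len [2B, align 2] → 2
@2: seq [2B, align 2] → 4
+4 pad (align 8)
@8: src [8B, align 8] → 16
@16: ack [8B, align 8] → 24
@24: window [7B, align 1] → 31
@31: proto [1B, align 1] → 32
@32: checksum [4B, align 4] → 36
@36: flags [4B, align 4] → 40
size 40, align 8
data bytes 36, size 40 → padding 4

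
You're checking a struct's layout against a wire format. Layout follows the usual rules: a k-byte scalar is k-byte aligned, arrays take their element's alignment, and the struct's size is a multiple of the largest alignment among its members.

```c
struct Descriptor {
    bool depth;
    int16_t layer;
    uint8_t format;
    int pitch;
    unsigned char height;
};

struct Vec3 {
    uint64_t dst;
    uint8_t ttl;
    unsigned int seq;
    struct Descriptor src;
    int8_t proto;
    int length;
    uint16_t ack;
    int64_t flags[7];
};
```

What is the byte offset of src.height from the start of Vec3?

28

Descriptor: 0..1  depth  (1B, 1-aligned); 1..2  -- padding (1B); 2..4  layer  (2B, 2-aligned); 4..5  format  (1B, 1-aligned); 5..8  -- padding (3B); 8..12  pitch  (4B, 4-aligned); 12..13  height  (1B, 1-aligned); 13..16  -- tail padding (3B); sizeof = 16, alignof = 4
0..8  dst  (8B, 8-aligned)
8..9  ttl  (1B, 1-aligned)
9..12  -- padding (3B)
12..16  seq  (4B, 4-aligned)
16..32  src  (16B, 4-aligned)
within Descriptor: height at 12
16 + 12 = 28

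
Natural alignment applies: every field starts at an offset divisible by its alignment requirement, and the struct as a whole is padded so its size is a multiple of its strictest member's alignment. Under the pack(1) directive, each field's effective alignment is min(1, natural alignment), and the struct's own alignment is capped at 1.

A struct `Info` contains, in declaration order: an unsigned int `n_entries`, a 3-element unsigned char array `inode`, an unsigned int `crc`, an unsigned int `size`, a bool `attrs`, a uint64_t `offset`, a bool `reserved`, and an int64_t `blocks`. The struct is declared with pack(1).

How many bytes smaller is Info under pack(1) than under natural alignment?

15

natural layout:
  @0: n_entries [4B, align 4] → 4
  @4: inode [3B, align 1] → 7
  +1 pad (align 4)
  @8: crc [4B, align 4] → 12
  @12: size [4B, align 4] → 16
  @16: attrs [1B, align 1] → 17
  +7 pad (align 8)
  @24: offset [8B, align 8] → 32
  @32: reserved [1B, align 1] → 33
  +7 pad (align 8)
  @40: blocks [8B, align 8] → 48
  size 48, align 8
packed(1) layout:
  @0: n_entries [4B, align 1] → 4
  @4: inode [3B, align 1] → 7
  @7: crc [4B, align 1] → 11
  @11: size [4B, align 1] → 15
  @15: attrs [1B, align 1] → 16
  @16: offset [8B, align 1] → 24
  @24: reserved [1B, align 1] → 25
  @25: blocks [8B, align 1] → 33
  size 33, align 1
48 − 33 = 15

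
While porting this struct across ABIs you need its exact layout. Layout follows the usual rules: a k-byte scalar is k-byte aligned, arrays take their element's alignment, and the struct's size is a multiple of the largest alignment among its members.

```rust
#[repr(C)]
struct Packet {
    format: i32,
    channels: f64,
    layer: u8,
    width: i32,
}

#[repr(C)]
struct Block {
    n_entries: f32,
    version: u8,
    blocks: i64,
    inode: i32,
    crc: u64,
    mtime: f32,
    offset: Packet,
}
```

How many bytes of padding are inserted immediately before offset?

Packet: 0..4  format  (4B, 4-aligned); 4..8  -- padding (4B); 8..16  channels  (8B, 8-aligned); 16..17  layer  (1B, 1-aligned); 17..20  -- padding (3B); 20..24  width  (4B, 4-aligned); sizeof = 24, alignof = 8
0..4  n_entries  (4B, 4-aligned)
4..5  version  (1B, 1-aligned)
5..8  -- padding (3B)
8..16  blocks  (8B, 8-aligned)
16..20  inode  (4B, 4-aligned)
20..24  -- padding (4B)
24..32  crc  (8B, 8-aligned)
32..36  mtime  (4B, 4-aligned)
36..40  -- padding (4B)
40..64  offset  (24B, 8-aligned)

4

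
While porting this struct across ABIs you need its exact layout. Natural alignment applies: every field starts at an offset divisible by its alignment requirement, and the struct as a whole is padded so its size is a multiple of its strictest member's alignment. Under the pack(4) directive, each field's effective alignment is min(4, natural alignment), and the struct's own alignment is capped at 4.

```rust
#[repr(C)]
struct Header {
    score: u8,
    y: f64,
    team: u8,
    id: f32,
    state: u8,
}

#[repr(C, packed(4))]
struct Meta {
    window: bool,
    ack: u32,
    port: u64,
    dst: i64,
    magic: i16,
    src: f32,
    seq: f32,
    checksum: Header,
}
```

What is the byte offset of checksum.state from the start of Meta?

Header: 0..1  score  (1B, 1-aligned); 1..8  -- padding (7B); 8..16  y  (8B, 8-aligned); 16..17  team  (1B, 1-aligned); 17..20  -- padding (3B); 20..24  id  (4B, 4-aligned); 24..25  state  (1B, 1-aligned); 25..32  -- tail padding (7B); sizeof = 32, alignof = 8
0..1  window  (1B, 1-aligned)
1..4  -- padding (3B)
4..8  ack  (4B, 4-aligned)
8..16  port  (8B, 4-aligned)
16..24  dst  (8B, 4-aligned)
24..26  magic  (2B, 2-aligned)
26..28  -- padding (2B)
28..32  src  (4B, 4-aligned)
32..36  seq  (4B, 4-aligned)
36..68  checksum  (32B, 4-aligned)
within Header: state at 24
36 + 24 = 60

60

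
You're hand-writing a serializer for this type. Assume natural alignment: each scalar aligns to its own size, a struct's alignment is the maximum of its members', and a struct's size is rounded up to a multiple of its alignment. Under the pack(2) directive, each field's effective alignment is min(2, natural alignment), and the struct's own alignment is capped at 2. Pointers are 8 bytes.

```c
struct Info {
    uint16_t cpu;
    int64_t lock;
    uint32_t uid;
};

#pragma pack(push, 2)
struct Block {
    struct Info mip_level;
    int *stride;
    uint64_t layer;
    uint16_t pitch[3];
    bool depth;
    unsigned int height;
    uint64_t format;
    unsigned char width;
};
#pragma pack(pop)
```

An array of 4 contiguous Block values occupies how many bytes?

Info: @0: cpu [2B, align 2] → 2; +6 pad (align 8); @8: lock [8B, align 8] → 16; @16: uid [4B, align 4] → 20; +4 tail pad (align 8); size 24, align 8
@0: mip_level [24B, align 2] → 24
@24: stride [8B, align 2] → 32
@32: layer [8B, align 2] → 40
@40: pitch [6B, align 2] → 46
@46: depth [1B, align 1] → 47
+1 pad (align 2)
@48: height [4B, align 2] → 52
@52: format [8B, align 2] → 60
@60: width [1B, align 1] → 61
+1 tail pad (align 2)
size 62, align 2
array of 4: 4 × 62 = 248

248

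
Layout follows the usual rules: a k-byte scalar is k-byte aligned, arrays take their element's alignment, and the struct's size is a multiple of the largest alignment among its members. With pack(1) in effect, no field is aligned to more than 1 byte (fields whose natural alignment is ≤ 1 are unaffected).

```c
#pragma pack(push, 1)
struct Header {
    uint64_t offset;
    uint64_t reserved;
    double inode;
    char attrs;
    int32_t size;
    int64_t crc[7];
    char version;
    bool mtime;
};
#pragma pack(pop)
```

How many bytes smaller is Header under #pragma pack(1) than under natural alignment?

9

natural layout:
  0..8  offset  (8B, 8-aligned)
  8..16  reserved  (8B, 8-aligned)
  16..24  inode  (8B, 8-aligned)
  24..25  attrs  (1B, 1-aligned)
  25..28  -- padding (3B)
  28..32  size  (4B, 4-aligned)
  32..88  crc  (56B, 8-aligned)
  88..89  version  (1B, 1-aligned)
  89..90  mtime  (1B, 1-aligned)
  90..96  -- tail padding (6B)
  sizeof = 96, alignof = 8
packed(1) layout:
  0..8  offset  (8B, 1-aligned)
  8..16  reserved  (8B, 1-aligned)
  16..24  inode  (8B, 1-aligned)
  24..25  attrs  (1B, 1-aligned)
  25..29  size  (4B, 1-aligned)
  29..85  crc  (56B, 1-aligned)
  85..86  version  (1B, 1-aligned)
  86..87  mtime  (1B, 1-aligned)
  sizeof = 87, alignof = 1
96 − 87 = 9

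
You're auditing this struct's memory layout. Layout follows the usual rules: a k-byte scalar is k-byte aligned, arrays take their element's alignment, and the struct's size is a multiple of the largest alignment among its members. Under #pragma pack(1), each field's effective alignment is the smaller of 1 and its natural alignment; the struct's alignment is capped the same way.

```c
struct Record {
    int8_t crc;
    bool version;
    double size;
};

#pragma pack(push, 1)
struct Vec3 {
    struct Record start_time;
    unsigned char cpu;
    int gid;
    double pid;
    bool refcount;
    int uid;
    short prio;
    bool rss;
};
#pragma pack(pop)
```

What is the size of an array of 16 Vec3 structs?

Record: 0..1  crc  (1B, 1-aligned); 1..2  version  (1B, 1-aligned); 2..8  -- padding (6B); 8..16  size  (8B, 8-aligned); sizeof = 16, alignof = 8
0..16  start_time  (16B, 1-aligned)
16..17  cpu  (1B, 1-aligned)
17..21  gid  (4B, 1-aligned)
21..29  pid  (8B, 1-aligned)
29..30  refcount  (1B, 1-aligned)
30..34  uid  (4B, 1-aligned)
34..36  prio  (2B, 1-aligned)
36..37  rss  (1B, 1-aligned)
sizeof = 37, alignof = 1
array of 16: 16 × 37 = 592

592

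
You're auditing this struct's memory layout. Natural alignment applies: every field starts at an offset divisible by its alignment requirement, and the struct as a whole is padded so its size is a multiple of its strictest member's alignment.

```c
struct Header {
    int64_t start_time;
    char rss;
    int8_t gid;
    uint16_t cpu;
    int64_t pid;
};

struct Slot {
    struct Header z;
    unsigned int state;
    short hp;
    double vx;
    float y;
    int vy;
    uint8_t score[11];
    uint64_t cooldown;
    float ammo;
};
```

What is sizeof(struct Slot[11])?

Header: @0: start_time [8B, align 8] → 8; @8: rss [1B, align 1] → 9; @9: gid [1B, align 1] → 10; @10: cpu [2B, align 2] → 12; +4 pad (align 8); @16: pid [8B, align 8] → 24; size 24, align 8
@0: z [24B, align 8] → 24
@24: state [4B, align 4] → 28
@28: hp [2B, align 2] → 30
+2 pad (align 8)
@32: vx [8B, align 8] → 40
@40: y [4B, align 4] → 44
@44: vy [4B, align 4] → 48
@48: score [11B, align 1] → 59
+5 pad (align 8)
@64: cooldown [8B, align 8] → 72
@72: ammo [4B, align 4] → 76
+4 tail pad (align 8)
size 80, align 8
array of 11: 11 × 80 = 880

880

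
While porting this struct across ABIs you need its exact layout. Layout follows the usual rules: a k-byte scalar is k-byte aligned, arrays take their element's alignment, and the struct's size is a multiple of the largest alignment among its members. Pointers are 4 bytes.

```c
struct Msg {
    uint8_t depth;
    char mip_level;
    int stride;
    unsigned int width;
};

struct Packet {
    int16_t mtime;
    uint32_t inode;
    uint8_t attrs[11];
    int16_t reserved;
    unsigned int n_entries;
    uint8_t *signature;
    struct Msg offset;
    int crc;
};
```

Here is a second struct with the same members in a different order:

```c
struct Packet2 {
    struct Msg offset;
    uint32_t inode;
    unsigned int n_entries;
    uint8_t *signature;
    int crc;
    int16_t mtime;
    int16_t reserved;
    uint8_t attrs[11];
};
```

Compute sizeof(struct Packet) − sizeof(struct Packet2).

Msg: depth at 0 (size 1, align 1) → ends 1; mip_level at 1 (size 1, align 1) → ends 2; pad 2 to align 4 for stride; stride at 4 (size 4, align 4) → ends 8; width at 8 (size 4, align 4) → ends 12; total 12 bytes, alignment 4
mtime at 0 (size 2, align 2) → ends 2
pad 2 to align 4 for inode
inode at 4 (size 4, align 4) → ends 8
attrs at 8 (size 11, align 1) → ends 19
pad 1 to align 2 for reserved
reserved at 20 (size 2, align 2) → ends 22
pad 2 to align 4 for n_entries
n_entries at 24 (size 4, align 4) → ends 28
signature at 28 (size 4, align 4) → ends 32
offset at 32 (size 12, align 4) → ends 44
crc at 44 (size 4, align 4) → ends 48
total 48 bytes, alignment 4
— Packet2 —
offset at 0 (size 12, align 4) → ends 12
inode at 12 (size 4, align 4) → ends 16
n_entries at 16 (size 4, align 4) → ends 20
signature at 20 (size 4, align 4) → ends 24
crc at 24 (size 4, align 4) → ends 28
mtime at 28 (size 2, align 2) → ends 30
reserved at 30 (size 2, align 2) → ends 32
attrs at 32 (size 11, align 1) → ends 43
tail pad 1 to reach multiple of 4
total 44 bytes, alignment 4
48 − 44 = 4

4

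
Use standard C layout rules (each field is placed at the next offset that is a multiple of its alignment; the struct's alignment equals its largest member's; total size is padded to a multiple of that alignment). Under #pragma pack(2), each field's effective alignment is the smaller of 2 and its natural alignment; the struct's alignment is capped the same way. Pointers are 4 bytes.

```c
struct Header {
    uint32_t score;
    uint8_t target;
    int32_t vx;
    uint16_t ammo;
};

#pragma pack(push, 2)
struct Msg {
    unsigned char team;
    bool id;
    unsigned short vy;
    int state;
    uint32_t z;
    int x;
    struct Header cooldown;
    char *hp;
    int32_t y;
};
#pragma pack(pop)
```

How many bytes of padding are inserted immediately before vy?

Header: 0..4  score  (4B, 4-aligned); 4..5  target  (1B, 1-aligned); 5..8  -- padding (3B); 8..12  vx  (4B, 4-aligned); 12..14  ammo  (2B, 2-aligned); 14..16  -- tail padding (2B); sizeof = 16, alignof = 4
0..1  team  (1B, 1-aligned)
1..2  id  (1B, 1-aligned)
2..4  vy  (2B, 2-aligned)

0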